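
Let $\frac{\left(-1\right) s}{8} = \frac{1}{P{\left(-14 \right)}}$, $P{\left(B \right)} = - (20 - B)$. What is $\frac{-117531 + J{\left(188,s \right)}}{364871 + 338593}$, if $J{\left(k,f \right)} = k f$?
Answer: $- \frac{1997275}{11958888} \approx -0.16701$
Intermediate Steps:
$P{\left(B \right)} = -20 + B$
$s = \frac{4}{17}$ ($s = - \frac{8}{-20 - 14} = - \frac{8}{-34} = \left(-8\right) \left(- \frac{1}{34}\right) = \frac{4}{17} \approx 0.23529$)
$J{\left(k,f \right)} = f k$
$\frac{-117531 + J{\left(188,s \right)}}{364871 + 338593} = \frac{-117531 + \frac{4}{17} \cdot 188}{364871 + 338593} = \frac{-117531 + \frac{752}{17}}{703464} = \left(- \frac{1997275}{17}\right) \frac{1}{703464} = - \frac{1997275}{11958888}$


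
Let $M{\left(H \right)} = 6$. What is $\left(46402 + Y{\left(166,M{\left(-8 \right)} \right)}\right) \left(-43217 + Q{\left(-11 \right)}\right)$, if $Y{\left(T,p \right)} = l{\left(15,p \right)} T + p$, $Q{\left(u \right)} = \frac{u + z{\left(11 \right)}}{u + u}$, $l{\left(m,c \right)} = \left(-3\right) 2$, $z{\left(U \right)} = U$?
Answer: $-1962570404$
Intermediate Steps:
$l{\left(m,c \right)} = -6$
$Q{\left(u \right)} = \frac{11 + u}{2 u}$ ($Q{\left(u \right)} = \frac{u + 11}{u + u} = \frac{11 + u}{2 u}$)
$Y{\left(T,p \right)} = p - 6 T$ ($Y{\left(T,p \right)} = - 6 T + p = p - 6 T$)
$\left(46402 + Y{\left(166,M{\left(-8 \right)} \right)}\right) \left(-43217 + Q{\left(-11 \right)}\right) = \left(46402 + \left(6 - 996\right)\right) \left(-43217 + \frac{11 - 11}{2 \left(-11\right)}\right) = \left(46402 + \left(6 - 996\right)\right) \left(-43217 + \frac{1}{2} \left(- \frac{1}{11}\right) 0\right) = \left(46402 - 990\right) \left(-43217 + 0\right) = 45412 \left(-43217\right) = -1962570404$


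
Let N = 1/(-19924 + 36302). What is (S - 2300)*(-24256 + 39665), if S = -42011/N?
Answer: -10602292779322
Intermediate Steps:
N = 1/16378 ≈ 6.1058e-5
S = -688056158 (S = -42011/1/16378 = -42011*16378 = -688056158)
(S - 2300)*(-24256 + 39665) = (-688056158 - 2300)*(-24256 + 39665) = -688058458*15409 = -10602292779322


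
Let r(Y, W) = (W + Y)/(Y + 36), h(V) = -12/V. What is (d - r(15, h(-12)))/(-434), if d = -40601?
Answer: 2070667/22134 ≈ 93.551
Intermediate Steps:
r(Y, W) = (W + Y)/(36 + Y)
(d - r(15, h(-12)))/(-434) = (-40601 - (-12/(-12) + 15)/(36 + 15))/(-434) = (-40601 - (-12*(-1/12) + 15)/51)*(-1/434) = (-40601 - (1 + 15)/51)*(-1/434) = (-40601 - 16/51)*(-1/434) = -2070667/51*(-1/434) = 2070667/22134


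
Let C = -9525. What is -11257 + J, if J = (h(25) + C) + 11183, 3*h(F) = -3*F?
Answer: -9624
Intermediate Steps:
h(F) = -F (h(F) = (-3*F)/3 = -F)
J = 1633 (J = (-1*25 - 9525) + 11183 = (-25 - 9525) + 11183 = -9550 + 11183 = 1633)
-11257 + J = -11257 + 1633 = -9624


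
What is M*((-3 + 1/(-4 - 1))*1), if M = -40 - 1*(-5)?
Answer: 112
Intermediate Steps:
M = -35 (M = -40 + 5 = -35)
M*((-3 + 1/(-4 - 1))*1) = -35*(-3 + 1/(-4 - 1)) = -35*(-3 + 1/(-5)) = -35*(-3 - 1/5) = -(-112) = -35*(-16/5) = 112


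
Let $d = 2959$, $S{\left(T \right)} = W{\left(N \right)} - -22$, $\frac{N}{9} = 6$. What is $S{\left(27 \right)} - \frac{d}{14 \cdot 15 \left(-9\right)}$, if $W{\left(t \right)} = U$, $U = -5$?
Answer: $\frac{35089}{1890} \approx 18.566$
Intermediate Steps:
$N = 54$ ($N = 9 \cdot 6 = 54$)
$W{\left(t \right)} = -5$
$S{\left(T \right)} = 17$ ($S{\left(T \right)} = -5 - -22 = -5 + 22 = 17$)
$S{\left(27 \right)} - \frac{d}{14 \cdot 15 \left(-9\right)} = 17 - \frac{2959}{14 \cdot 15 \left(-9\right)} = 17 - \frac{2959}{210 \left(-9\right)} = 17 - \frac{2959}{-1890} = 17 - 2959 \left(- \frac{1}{1890}\right) = 17 - - \frac{2959}{1890} = 17 + \frac{2959}{1890} = \frac{35089}{1890}$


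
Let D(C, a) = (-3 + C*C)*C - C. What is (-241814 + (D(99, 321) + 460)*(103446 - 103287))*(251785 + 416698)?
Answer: 102977067375149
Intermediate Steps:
D(C, a) = -C + C*(-3 + C²) (D(C, a) = (-3 + C²)*C - C = C*(-3 + C²) - C = -C + C*(-3 + C²))
(-241814 + (D(99, 321) + 460)*(103446 - 103287))*(251785 + 416698) = (-241814 + (99*(-4 + 99²) + 460)*(103446 - 103287))*(251785 + 416698) = (-241814 + (99*(-4 + 9801) + 460)*159)*668483 = (-241814 + (99*9797 + 460)*159)*668483 = (-241814 + (969903 + 460)*159)*668483 = (-241814 + 970363*159)*668483 = (-241814 + 154287717)*668483 = 154045903*668483 = 102977067375149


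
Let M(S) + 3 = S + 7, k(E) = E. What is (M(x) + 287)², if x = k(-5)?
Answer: 81796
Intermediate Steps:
x = -5
M(S) = 4 + S (M(S) = -3 + (S + 7) = -3 + (7 + S) = 4 + S)
(M(x) + 287)² = ((4 - 5) + 287)² = (-1 + 287)² = 286² = 81796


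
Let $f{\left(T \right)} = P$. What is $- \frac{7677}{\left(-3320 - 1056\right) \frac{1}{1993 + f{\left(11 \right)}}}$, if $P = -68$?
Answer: $\frac{14778225}{4376} \approx 3377.1$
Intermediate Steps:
$f{\left(T \right)} = -68$
$- \frac{7677}{\left(-3320 - 1056\right) \frac{1}{1993 + f{\left(11 \right)}}} = - \frac{7677}{\left(-3320 - 1056\right) \frac{1}{1993 - 68}} = - \frac{7677}{\left(-4376\right) \frac{1}{1925}} = - \frac{7677}{- \frac{4376}{1925}} = \left(-7677\right) \left(- \frac{1925}{4376}\right) = \frac{14778225}{4376}$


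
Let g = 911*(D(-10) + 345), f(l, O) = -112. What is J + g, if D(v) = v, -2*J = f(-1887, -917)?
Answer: 305241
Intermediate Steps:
J = 56 (J = -½*(-112) = 56)
g = 305185 (g = 911*(-10 + 345) = 911*335 = 305185)
J + g = 56 + 305185 = 305241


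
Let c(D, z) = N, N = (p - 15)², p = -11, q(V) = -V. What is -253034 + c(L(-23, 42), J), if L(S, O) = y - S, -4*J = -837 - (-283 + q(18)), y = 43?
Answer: -252358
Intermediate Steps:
J = 134 (J = -(-837 - (-283 - 1*18))/4 = -(-837 - (-283 - 18))/4 = -(-837 - 1*(-301))/4 = -(-837 + 301)/4 = -¼*(-536) = 134)
N = 676 (N = (-11 - 15)² = (-26)² = 676)
L(S, O) = 43 - S
c(D, z) = 676
-253034 + c(L(-23, 42), J) = -253034 + 676 = -252358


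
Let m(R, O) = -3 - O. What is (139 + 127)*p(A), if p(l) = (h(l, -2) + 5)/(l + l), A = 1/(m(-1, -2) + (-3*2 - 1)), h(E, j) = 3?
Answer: -8512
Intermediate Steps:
A = -⅛ (A = 1/((-3 - 1*(-2)) + (-3*2 - 1)) = 1/((-3 + 2) + (-6 - 1)) = 1/(-1 - 7) = 1/(-8) = -⅛ ≈ -0.12500)
p(l) = 4/l (p(l) = (3 + 5)/(l + l) = 8/((2*l)) = 8*(1/(2*l)) = 4/l)
(139 + 127)*p(A) = (139 + 127)*(4/(-⅛)) = 266*(4*(-8)) = 266*(-32) = -8512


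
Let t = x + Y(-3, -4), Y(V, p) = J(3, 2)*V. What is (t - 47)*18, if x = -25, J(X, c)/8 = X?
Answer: -2592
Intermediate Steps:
J(X, c) = 8*X
Y(V, p) = 24*V (Y(V, p) = (8*3)*V = 24*V)
t = -97 (t = -25 + 24*(-3) = -25 - 72 = -97)
(t - 47)*18 = (-97 - 47)*18 = -144*18 = -2592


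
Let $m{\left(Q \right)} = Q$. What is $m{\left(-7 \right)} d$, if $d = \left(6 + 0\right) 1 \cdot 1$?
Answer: $-42$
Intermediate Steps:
$d = 6$ ($d = 6 \cdot 1 \cdot 1 = 6 \cdot 1 = 6$)
$m{\left(-7 \right)} d = \left(-7\right) 6 = -42$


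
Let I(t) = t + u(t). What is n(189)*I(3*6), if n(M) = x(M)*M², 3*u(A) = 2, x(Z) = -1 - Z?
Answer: -126690480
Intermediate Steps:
u(A) = ⅔ (u(A) = (⅓)*2 = ⅔)
n(M) = M²*(-1 - M) (n(M) = (-1 - M)*M² = M²*(-1 - M))
I(t) = ⅔ + t (I(t) = t + ⅔ = ⅔ + t)
n(189)*I(3*6) = (189²*(-1 - 1*189))*(⅔ + 3*6) = (35721*(-1 - 189))*(⅔ + 18) = (35721*(-190))*(56/3) = -6786990*56/3 = -126690480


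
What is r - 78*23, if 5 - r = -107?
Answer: -1682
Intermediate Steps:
r = 112 (r = 5 - 1*(-107) = 5 + 107 = 112)
r - 78*23 = 112 - 78*23 = 112 - 1794 = -1682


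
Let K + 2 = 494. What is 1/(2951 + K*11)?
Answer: 1/8363 ≈ 0.00011957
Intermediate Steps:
K = 492 (K = -2 + 494 = 492)
1/(2951 + K*11) = 1/(2951 + 492*11) = 1/(2951 + 5412) = 1/8363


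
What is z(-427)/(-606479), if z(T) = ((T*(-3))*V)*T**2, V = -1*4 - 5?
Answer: 2102071041/606479 ≈ 3466.0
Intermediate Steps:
V = -9 (V = -4 - 5 = -9)
z(T) = 27*T**3 (z(T) = ((T*(-3))*(-9))*T**2 = (-3*T*(-9))*T**2 = (27*T)*T**2 = 27*T**3)
z(-427)/(-606479) = (27*(-427)**3)/(-606479) = (27*(-77854483))*(-1/606479) = -2102071041*(-1/606479) = 2102071041/606479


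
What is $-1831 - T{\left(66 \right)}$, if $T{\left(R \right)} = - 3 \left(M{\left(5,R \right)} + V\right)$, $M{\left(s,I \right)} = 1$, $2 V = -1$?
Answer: $- \frac{3659}{2} \approx -1829.5$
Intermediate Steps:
$V = - \frac{1}{2}$ ($V = \frac{1}{2} \left(-1\right) = - \frac{1}{2} \approx -0.5$)
$T{\left(R \right)} = - \frac{3}{2}$ ($T{\left(R \right)} = - 3 \left(1 - \frac{1}{2}\right) = \left(-3\right) \frac{1}{2} = - \frac{3}{2}$)
$-1831 - T{\left(66 \right)} = -1831 - - \frac{3}{2} = -1831 + \frac{3}{2} = - \frac{3659}{2}$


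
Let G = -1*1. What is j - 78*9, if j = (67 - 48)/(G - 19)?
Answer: -14059/20 ≈ -702.95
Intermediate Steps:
G = -1
j = -19/20 (j = (67 - 48)/(-1 - 19) = 19/(-20) = 19*(-1/20) = -19/20 ≈ -0.95000)
j - 78*9 = -19/20 - 78*9 = -19/20 - 702 = -14059/20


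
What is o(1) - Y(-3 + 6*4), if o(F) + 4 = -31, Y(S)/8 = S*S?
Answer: -3563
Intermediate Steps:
Y(S) = 8*S² (Y(S) = 8*(S*S) = 8*S²)
o(F) = -35 (o(F) = -4 - 31 = -35)
o(1) - Y(-3 + 6*4) = -35 - 8*(-3 + 6*4)² = -35 - 8*(-3 + 24)² = -35 - 8*21² = -35 - 8*441 = -35 - 1*3528 = -35 - 3528 = -3563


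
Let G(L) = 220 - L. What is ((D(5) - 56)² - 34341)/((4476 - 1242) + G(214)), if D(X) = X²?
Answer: -1669/162 ≈ -10.302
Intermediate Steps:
((D(5) - 56)² - 34341)/((4476 - 1242) + G(214)) = ((5² - 56)² - 34341)/((4476 - 1242) + (220 - 1*214)) = ((25 - 56)² - 34341)/(3234 + (220 - 214)) = ((-31)² - 34341)/(3234 + 6) = (961 - 34341)/3240 = -33380*1/3240 = -1669/162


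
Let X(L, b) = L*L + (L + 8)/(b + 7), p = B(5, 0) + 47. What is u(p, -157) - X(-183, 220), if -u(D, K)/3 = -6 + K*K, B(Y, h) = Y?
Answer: -24383711/227 ≈ -1.0742e+5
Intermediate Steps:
p = 52 (p = 5 + 47 = 52)
u(D, K) = 18 - 3*K**2 (u(D, K) = -3*(-6 + K*K) = -3*(-6 + K**2) = 18 - 3*K**2)
X(L, b) = L**2 + (8 + L)/(7 + b)
u(p, -157) - X(-183, 220) = (18 - 3*(-157)**2) - (8 - 183 + 7*(-183)**2 + 220*(-183)**2)/(7 + 220) = (18 - 3*24649) - (8 - 183 + 7*33489 + 220*33489)/227 = (18 - 73947) - (8 - 183 + 234423 + 7367580)/227 = -73929 - 7601828/227 = -24383711/227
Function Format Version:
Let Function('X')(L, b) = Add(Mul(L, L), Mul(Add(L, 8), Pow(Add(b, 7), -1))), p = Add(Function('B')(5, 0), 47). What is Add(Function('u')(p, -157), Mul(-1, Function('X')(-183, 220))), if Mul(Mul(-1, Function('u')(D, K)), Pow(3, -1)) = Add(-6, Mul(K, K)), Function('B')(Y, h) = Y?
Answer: Rational(-24383711, 227) ≈ -1.0742e+5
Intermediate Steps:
p = 52 (p = Add(5, 47) = 52)
Function('u')(D, K) = Add(18, Mul(-3, Pow(K, 2))) (Function('u')(D, K) = Mul(-3, Add(-6, Mul(K, K))) = Mul(-3, Add(-6, Pow(K, 2))) = Add(18, Mul(-3, Pow(K, 2))))
Function('X')(L, b) = Add(Pow(L, 2), Mul(Pow(Add(7, b), -1), Add(8, L))) (Function('X')(L, b) = Add(Pow(L, 2), Mul(Add(8, L), Pow(Add(7, b), -1))) = Add(Pow(L, 2), Mul(Pow(Add(7, b), -1), Add(8, L))))
Add(Function('u')(p, -157), Mul(-1, Function('X')(-183, 220))) = Add(Add(18, Mul(-3, Pow(-157, 2))), Mul(-1, Mul(Pow(Add(7, 220), -1), Add(8, -183, Mul(7, Pow(-183, 2)), Mul(220, Pow(-183, 2)))))) = Add(Add(18, Mul(-3, 24649)), Mul(-1, Mul(Pow(227, -1), Add(8, -183, Mul(7, 33489), Mul(220, 33489))))) = Add(Add(18, -73947), Mul(-1, Mul(Rational(1, 227), Add(8, -183, 234423, 7367580)))) = Add(-73929, Mul(-1, Mul(Rational(1, 227), 7601828))) = Add(-73929, Mul(-1, Rational(7601828, 227))) = Add(-73929, Rational(-7601828, 227)) = Rational(-24383711, 227)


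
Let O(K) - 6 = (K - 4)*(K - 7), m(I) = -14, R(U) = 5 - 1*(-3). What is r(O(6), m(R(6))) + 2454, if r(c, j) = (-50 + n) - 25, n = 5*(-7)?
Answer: 2344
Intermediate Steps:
n = -35
R(U) = 8 (R(U) = 5 + 3 = 8)
O(K) = 6 + (-7 + K)*(-4 + K) (O(K) = 6 + (K - 4)*(K - 7) = 6 + (-4 + K)*(-7 + K) = 6 + (-7 + K)*(-4 + K))
r(c, j) = -110 (r(c, j) = (-50 - 35) - 25 = -85 - 25 = -110)
r(O(6), m(R(6))) + 2454 = -110 + 2454 = 2344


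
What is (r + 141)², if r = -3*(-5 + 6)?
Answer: 19044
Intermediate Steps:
r = -3 ≈ -3.0000
(r + 141)² = (-3 + 141)² = 138² = 19044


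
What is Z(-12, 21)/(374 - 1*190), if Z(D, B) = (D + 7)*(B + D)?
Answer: -45/184 ≈ -0.24457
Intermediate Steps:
Z(D, B) = (7 + D)*(B + D)
Z(-12, 21)/(374 - 1*190) = ((-12)² + 7*21 + 7*(-12) + 21*(-12))/(374 - 1*190) = (144 + 147 - 84 - 252)/(374 - 190) = -45/184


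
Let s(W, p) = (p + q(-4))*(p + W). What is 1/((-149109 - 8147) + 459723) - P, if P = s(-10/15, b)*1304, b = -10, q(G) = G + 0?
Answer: -176698801661/907401 ≈ -1.9473e+5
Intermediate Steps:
q(G) = G
s(W, p) = (-4 + p)*(W + p) (s(W, p) = (p - 4)*(p + W) = (-4 + p)*(W + p))
P = 584192/3 (P = ((-10)² - (-40)/15 - 4*(-10) - 10/15*(-10))*1304 = (100 - (-40)/15 + 40 - 10*1/15*(-10))*1304 = (100 - 4*(-⅔) + 40 - ⅔*(-10))*1304 = (100 + 8/3 + 40 + 20/3)*1304 = (448/3)*1304 = 584192/3 ≈ 1.9473e+5)
1/((-149109 - 8147) + 459723) - P = 1/((-149109 - 8147) + 459723) - 1*584192/3 = 1/(-157256 + 459723) - 584192/3 = 1/302467 - 584192/3 = -176698801661/907401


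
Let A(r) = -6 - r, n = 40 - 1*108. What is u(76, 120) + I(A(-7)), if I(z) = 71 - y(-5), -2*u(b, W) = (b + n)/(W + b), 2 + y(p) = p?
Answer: 3821/49 ≈ 77.980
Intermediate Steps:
n = -68 (n = 40 - 108 = -68)
y(p) = -2 + p
u(b, W) = -(-68 + b)/(2*(W + b)) (u(b, W) = -(b - 68)/(2*(W + b)) = -(-68 + b)/(2*(W + b)))
I(z) = 78 (I(z) = 71 - (-2 - 5) = 71 - 1*(-7) = 71 + 7 = 78)
u(76, 120) + I(A(-7)) = (34 - 1/2*76)/(120 + 76) + 78 = (34 - 38)/196 + 78 = (1/196)*(-4) + 78 = -1/49 + 78 = 3821/49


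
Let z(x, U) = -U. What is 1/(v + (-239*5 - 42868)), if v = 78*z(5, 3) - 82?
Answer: -1/44379 ≈ -2.2533e-5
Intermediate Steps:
v = -316 (v = 78*(-1*3) - 82 = 78*(-3) - 82 = -234 - 82 = -316)
1/(v + (-239*5 - 42868)) = 1/(-316 + (-239*5 - 42868)) = 1/(-316 + (-1195 - 42868)) = 1/(-316 - 44063) = 1/(-44379) = -1/44379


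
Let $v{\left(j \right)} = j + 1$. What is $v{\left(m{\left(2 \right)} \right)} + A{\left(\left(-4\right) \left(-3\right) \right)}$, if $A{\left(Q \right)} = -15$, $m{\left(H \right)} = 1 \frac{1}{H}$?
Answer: $- \frac{27}{2} \approx -13.5$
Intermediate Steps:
$m{\left(H \right)} = \frac{1}{H}$
$v{\left(j \right)} = 1 + j$
$v{\left(m{\left(2 \right)} \right)} + A{\left(\left(-4\right) \left(-3\right) \right)} = \left(1 + \frac{1}{2}\right) - 15 = \frac{3}{2} - 15 = - \frac{27}{2}$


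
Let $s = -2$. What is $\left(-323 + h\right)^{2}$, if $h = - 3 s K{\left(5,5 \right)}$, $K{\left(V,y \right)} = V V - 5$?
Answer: $41209$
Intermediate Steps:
$K{\left(V,y \right)} = -5 + V^{2}$ ($K{\left(V,y \right)} = V^{2} - 5 = -5 + V^{2}$)
$h = 120$ ($h = \left(-3\right) \left(-2\right) \left(-5 + 5^{2}\right) = 6 \left(-5 + 25\right) = 6 \cdot 20 = 120$)
$\left(-323 + h\right)^{2} = \left(-323 + 120\right)^{2} = \left(-203\right)^{2} = 41209$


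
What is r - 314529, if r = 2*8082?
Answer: -298365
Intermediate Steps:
r = 16164
r - 314529 = 16164 - 314529 = -298365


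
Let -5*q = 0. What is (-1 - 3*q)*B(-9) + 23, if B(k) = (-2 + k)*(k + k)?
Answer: -175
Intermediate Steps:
q = 0 (q = -⅕*0 = 0)
B(k) = 2*k*(-2 + k) (B(k) = (-2 + k)*(2*k) = 2*k*(-2 + k))
(-1 - 3*q)*B(-9) + 23 = (-1 - 3*0)*(2*(-9)*(-2 - 9)) + 23 = (-1 + 0)*(2*(-9)*(-11)) + 23 = -1*198 + 23 = -198 + 23 = -175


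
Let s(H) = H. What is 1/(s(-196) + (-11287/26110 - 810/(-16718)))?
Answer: -218253490/42861457523 ≈ -0.0050921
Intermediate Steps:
1/(s(-196) + (-11287/26110 - 810/(-16718))) = 1/(-196 + (-11287/26110 - 810/(-16718))) = 1/(-196 + (-11287*1/26110 - 810*(-1/16718))) = 1/(-196 + (-11287/26110 + 405/8359)) = 1/(-196 - 83773483/218253490) = 1/(-42861457523/218253490) = -218253490/42861457523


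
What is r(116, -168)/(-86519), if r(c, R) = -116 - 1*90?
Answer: 206/86519 ≈ 0.0023810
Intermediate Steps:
r(c, R) = -206 (r(c, R) = -116 - 90 = -206)
r(116, -168)/(-86519) = -206/(-86519) = -206*(-1/86519) = 206/86519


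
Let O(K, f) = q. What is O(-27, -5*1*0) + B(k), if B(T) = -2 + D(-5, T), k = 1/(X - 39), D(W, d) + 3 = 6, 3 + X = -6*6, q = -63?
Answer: -62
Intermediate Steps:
X = -39 (X = -3 - 6*6 = -3 - 36 = -39)
D(W, d) = 3 (D(W, d) = -3 + 6 = 3)
O(K, f) = -63
k = -1/78 (k = 1/(-39 - 39) = 1/(-78) = -1/78 ≈ -0.012821)
B(T) = 1 (B(T) = -2 + 3 = 1)
O(-27, -5*1*0) + B(k) = -63 + 1 = -62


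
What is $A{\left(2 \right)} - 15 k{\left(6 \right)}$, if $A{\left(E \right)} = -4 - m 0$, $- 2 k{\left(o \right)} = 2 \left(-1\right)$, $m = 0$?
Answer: $-19$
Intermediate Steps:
$k{\left(o \right)} = 1$ ($k{\left(o \right)} = - \frac{2 \left(-1\right)}{2} = \left(- \frac{1}{2}\right) \left(-2\right) = 1$)
$A{\left(E \right)} = -4$ ($A{\left(E \right)} = -4 - 0 \cdot 0 = -4 - 0 = -4 + 0 = -4$)
$A{\left(2 \right)} - 15 k{\left(6 \right)} = -4 - 15 = -19$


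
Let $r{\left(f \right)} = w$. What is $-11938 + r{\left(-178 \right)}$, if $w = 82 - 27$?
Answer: $-11883$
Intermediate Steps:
$w = 55$ ($w = 82 - 27 = 55$)
$r{\left(f \right)} = 55$
$-11938 + r{\left(-178 \right)} = -11938 + 55 = -11883$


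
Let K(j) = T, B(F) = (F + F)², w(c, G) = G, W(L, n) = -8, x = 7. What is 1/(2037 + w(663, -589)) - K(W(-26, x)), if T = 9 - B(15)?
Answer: 1290169/1448 ≈ 891.00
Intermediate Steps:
B(F) = 4*F² (B(F) = (2*F)² = 4*F²)
T = -891 (T = 9 - 4*15² = 9 - 4*225 = 9 - 1*900 = 9 - 900 = -891)
K(j) = -891
1/(2037 + w(663, -589)) - K(W(-26, x)) = 1/(2037 - 589) - 1*(-891) = 1/1448 + 891 = 1290169/1448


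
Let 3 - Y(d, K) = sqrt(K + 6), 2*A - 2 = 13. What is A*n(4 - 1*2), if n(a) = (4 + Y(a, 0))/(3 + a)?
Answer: 21/2 - 3*sqrt(6)/2 ≈ 6.8258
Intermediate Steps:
A = 15/2 (A = 1 + (1/2)*13 = 1 + 13/2 = 15/2 ≈ 7.5000)
Y(d, K) = 3 - sqrt(6 + K) (Y(d, K) = 3 - sqrt(K + 6) = 3 - sqrt(6 + K))
n(a) = (7 - sqrt(6))/(3 + a) (n(a) = (4 + (3 - sqrt(6 + 0)))/(3 + a) = (4 + (3 - sqrt(6)))/(3 + a) = (7 - sqrt(6))/(3 + a))
A*n(4 - 1*2) = 15*((7 - sqrt(6))/(3 + (4 - 1*2)))/2 = 15*((7 - sqrt(6))/(3 + (4 - 2)))/2 = 15*((7 - sqrt(6))/(3 + 2))/2 = 15*((7 - sqrt(6))/5)/2 = 15*(7/5 - sqrt(6)/5)/2 = 21/2 - 3*sqrt(6)/2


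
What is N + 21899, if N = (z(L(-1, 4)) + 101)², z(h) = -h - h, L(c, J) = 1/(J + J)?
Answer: 512793/16 ≈ 32050.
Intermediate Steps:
L(c, J) = 1/(2*J)
z(h) = -2*h
N = 162409/16 (N = (-1/4 + 101)² = (-2*⅛ + 101)² = (-¼ + 101)² = (403/4)² = 162409/16 ≈ 10151.)
N + 21899 = 162409/16 + 21899 = 512793/16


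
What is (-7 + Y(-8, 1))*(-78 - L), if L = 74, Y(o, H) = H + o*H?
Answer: 2128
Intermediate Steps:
Y(o, H) = H + H*o
(-7 + Y(-8, 1))*(-78 - L) = (-7 + 1*(1 - 8))*(-78 - 1*74) = (-7 + 1*(-7))*(-78 - 74) = (-7 - 7)*(-152) = -14*(-152) = 2128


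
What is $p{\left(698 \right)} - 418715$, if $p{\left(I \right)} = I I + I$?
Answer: $69187$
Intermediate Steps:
$p{\left(I \right)} = I + I^{2}$ ($p{\left(I \right)} = I^{2} + I = I + I^{2}$)
$p{\left(698 \right)} - 418715 = 698 \left(1 + 698\right) - 418715 = 698 \cdot 699 - 418715 = 487902 - 418715 = 69187$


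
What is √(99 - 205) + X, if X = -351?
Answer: -351 + I*√106 ≈ -351.0 + 10.296*I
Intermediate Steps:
√(99 - 205) + X = √(99 - 205) - 351 = √(-106) - 351 = I*√106 - 351 = -351 + I*√106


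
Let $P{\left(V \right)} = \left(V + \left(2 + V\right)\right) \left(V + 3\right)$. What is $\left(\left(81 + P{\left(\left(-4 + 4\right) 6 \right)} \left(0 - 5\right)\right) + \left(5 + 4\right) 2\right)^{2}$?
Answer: $4761$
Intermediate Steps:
$P{\left(V \right)} = \left(2 + 2 V\right) \left(3 + V\right)$
$\left(\left(81 + P{\left(\left(-4 + 4\right) 6 \right)} \left(0 - 5\right)\right) + \left(5 + 4\right) 2\right)^{2} = \left(\left(81 + \left(6 + 2 \left(\left(-4 + 4\right) 6\right)^{2} + 8 \left(-4 + 4\right) 6\right) \left(0 - 5\right)\right) + \left(5 + 4\right) 2\right)^{2} = \left(\left(81 + \left(6 + 2 \left(0 \cdot 6\right)^{2} + 8 \cdot 0 \cdot 6\right) \left(-5\right)\right) + 9 \cdot 2\right)^{2} = \left(\left(81 + \left(6 + 2 \cdot 0^{2} + 8 \cdot 0\right) \left(-5\right)\right) + 18\right)^{2} = \left(\left(81 + \left(6 + 2 \cdot 0 + 0\right) \left(-5\right)\right) + 18\right)^{2} = \left(\left(81 + \left(6 + 0 + 0\right) \left(-5\right)\right) + 18\right)^{2} = \left(\left(81 + 6 \left(-5\right)\right) + 18\right)^{2} = \left(\left(81 - 30\right) + 18\right)^{2} = \left(51 + 18\right)^{2} = 69^{2} = 4761$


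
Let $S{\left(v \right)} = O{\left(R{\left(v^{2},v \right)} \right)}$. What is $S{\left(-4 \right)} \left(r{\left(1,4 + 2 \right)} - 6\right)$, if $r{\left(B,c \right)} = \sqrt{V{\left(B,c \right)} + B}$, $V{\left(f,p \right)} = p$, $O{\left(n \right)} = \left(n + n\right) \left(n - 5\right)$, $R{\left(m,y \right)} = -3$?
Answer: $-288 + 48 \sqrt{7} \approx -161.0$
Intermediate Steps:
$O{\left(n \right)} = 2 n \left(-5 + n\right)$
$S{\left(v \right)} = 48$ ($S{\left(v \right)} = 2 \left(-3\right) \left(-5 - 3\right) = 2 \left(-3\right) \left(-8\right) = 48$)
$r{\left(B,c \right)} = \sqrt{B + c}$ ($r{\left(B,c \right)} = \sqrt{c + B} = \sqrt{B + c}$)
$S{\left(-4 \right)} \left(r{\left(1,4 + 2 \right)} - 6\right) = 48 \left(\sqrt{1 + \left(4 + 2\right)} - 6\right) = 48 \left(\sqrt{1 + 6} - 6\right) = 48 \left(\sqrt{7} - 6\right) = 48 \left(-6 + \sqrt{7}\right) = -288 + 48 \sqrt{7}$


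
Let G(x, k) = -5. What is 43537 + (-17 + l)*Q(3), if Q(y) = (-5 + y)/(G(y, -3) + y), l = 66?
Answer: 43586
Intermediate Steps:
Q(y) = 1 (Q(y) = (-5 + y)/(-5 + y) = 1)
43537 + (-17 + l)*Q(3) = 43537 + (-17 + 66)*1 = 43537 + 49*1 = 43537 + 49 = 43586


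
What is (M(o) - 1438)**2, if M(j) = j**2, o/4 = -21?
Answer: 31561924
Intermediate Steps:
o = -84 (o = 4*(-21) = -84)
(M(o) - 1438)**2 = ((-84)**2 - 1438)**2 = (7056 - 1438)**2 = 5618**2 = 31561924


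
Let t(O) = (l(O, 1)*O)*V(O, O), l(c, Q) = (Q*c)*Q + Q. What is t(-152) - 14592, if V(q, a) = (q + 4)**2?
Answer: 502726016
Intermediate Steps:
V(q, a) = (4 + q)**2
l(c, Q) = Q + c*Q**2 (l(c, Q) = c*Q**2 + Q = Q + c*Q**2)
t(O) = O*(4 + O)**2*(1 + O) (t(O) = ((1*(1 + 1*O))*O)*(4 + O)**2 = ((1*(1 + O))*O)*(4 + O)**2 = ((1 + O)*O)*(4 + O)**2 = (O*(1 + O))*(4 + O)**2 = O*(4 + O)**2*(1 + O))
t(-152) - 14592 = -152*(4 - 152)**2*(1 - 152) - 14592 = -152*(-148)**2*(-151) - 14592 = -152*21904*(-151) - 14592 = 502740608 - 14592 = 502726016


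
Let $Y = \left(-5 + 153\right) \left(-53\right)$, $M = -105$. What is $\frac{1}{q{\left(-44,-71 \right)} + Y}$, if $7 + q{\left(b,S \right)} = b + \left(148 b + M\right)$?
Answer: $- \frac{1}{14512} \approx -6.8908 \cdot 10^{-5}$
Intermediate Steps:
$q{\left(b,S \right)} = -112 + 149 b$ ($q{\left(b,S \right)} = -7 + \left(b + \left(148 b - 105\right)\right) = -7 + \left(b + \left(-105 + 148 b\right)\right) = -7 + \left(-105 + 149 b\right) = -112 + 149 b$)
$Y = -7844$ ($Y = 148 \left(-53\right) = -7844$)
$\frac{1}{q{\left(-44,-71 \right)} + Y} = \frac{1}{\left(-112 + 149 \left(-44\right)\right) - 7844} = \frac{1}{\left(-112 - 6556\right) - 7844} = \frac{1}{-6668 - 7844} = \frac{1}{-14512} = - \frac{1}{14512}$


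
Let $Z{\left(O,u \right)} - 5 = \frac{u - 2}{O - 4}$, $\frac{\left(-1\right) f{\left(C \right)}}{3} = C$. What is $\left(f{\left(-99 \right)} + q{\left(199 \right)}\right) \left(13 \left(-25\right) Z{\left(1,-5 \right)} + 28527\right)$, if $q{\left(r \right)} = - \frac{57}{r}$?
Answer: $\frac{1543678942}{199} \approx 7.7572 \cdot 10^{6}$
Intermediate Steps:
$f{\left(C \right)} = - 3 C$
$Z{\left(O,u \right)} = 5 + \frac{-2 + u}{-4 + O}$ ($Z{\left(O,u \right)} = 5 + \frac{u - 2}{O - 4} = 5 + \frac{-2 + u}{-4 + O}$)
$\left(f{\left(-99 \right)} + q{\left(199 \right)}\right) \left(13 \left(-25\right) Z{\left(1,-5 \right)} + 28527\right) = \left(\left(-3\right) \left(-99\right) - \frac{57}{199}\right) \left(13 \left(-25\right) \frac{-22 - 5 + 5 \cdot 1}{-4 + 1} + 28527\right) = \left(297 - \frac{57}{199}\right) \left(- 325 \frac{-22 - 5 + 5}{-3} + 28527\right) = \left(297 - \frac{57}{199}\right) \left(- 325 \left(\left(- \frac{1}{3}\right) \left(-22\right)\right) + 28527\right) = \frac{59046 \left(\left(-325\right) \frac{22}{3} + 28527\right)}{199} = \frac{59046 \left(- \frac{7150}{3} + 28527\right)}{199} = \frac{59046}{199} \cdot \frac{78431}{3} = \frac{1543678942}{199}$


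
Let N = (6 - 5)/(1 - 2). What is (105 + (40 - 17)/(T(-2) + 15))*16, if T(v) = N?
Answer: 11944/7 ≈ 1706.3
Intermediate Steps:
N = -1 (N = 1/(-1) = 1*(-1) = -1)
T(v) = -1
(105 + (40 - 17)/(T(-2) + 15))*16 = (105 + (40 - 17)/(-1 + 15))*16 = (105 + 23/14)*16 = (1493/14)*16 = 11944/7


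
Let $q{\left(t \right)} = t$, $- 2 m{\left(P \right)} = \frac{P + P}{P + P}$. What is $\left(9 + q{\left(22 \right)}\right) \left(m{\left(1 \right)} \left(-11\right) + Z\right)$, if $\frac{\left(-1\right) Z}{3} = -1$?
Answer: $\frac{527}{2} \approx 263.5$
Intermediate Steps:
$Z = 3$ ($Z = \left(-3\right) \left(-1\right) = 3$)
$m{\left(P \right)} = - \frac{1}{2}$ ($m{\left(P \right)} = - \frac{\left(P + P\right) \frac{1}{P + P}}{2} = - \frac{2 P \frac{1}{2 P}}{2} = \left(- \frac{1}{2}\right) 1 = - \frac{1}{2}$)
$\left(9 + q{\left(22 \right)}\right) \left(m{\left(1 \right)} \left(-11\right) + Z\right) = \left(9 + 22\right) \left(\left(- \frac{1}{2}\right) \left(-11\right) + 3\right) = 31 \left(\frac{11}{2} + 3\right) = 31 \cdot \frac{17}{2} = \frac{527}{2}$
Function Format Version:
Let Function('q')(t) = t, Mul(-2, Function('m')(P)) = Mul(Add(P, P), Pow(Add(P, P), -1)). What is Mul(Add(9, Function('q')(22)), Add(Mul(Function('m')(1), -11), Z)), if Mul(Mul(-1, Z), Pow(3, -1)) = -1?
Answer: Rational(527, 2) ≈ 263.50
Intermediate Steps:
Z = 3 (Z = Mul(-3, -1) = 3)
Function('m')(P) = Rational(-1, 2) (Function('m')(P) = Mul(Rational(-1, 2), Mul(Add(P, P), Pow(Add(P, P), -1))) = Mul(Rational(-1, 2), Mul(Mul(2, P), Pow(Mul(2, P), -1))) = Mul(Rational(-1, 2), Mul(Mul(2, P), Mul(Rational(1, 2), Pow(P, -1)))) = Mul(Rational(-1, 2), 1) = Rational(-1, 2))
Mul(Add(9, Function('q')(22)), Add(Mul(Function('m')(1), -11), Z)) = Mul(Add(9, 22), Add(Mul(Rational(-1, 2), -11), 3)) = Mul(31, Add(Rational(11, 2), 3)) = Mul(31, Rational(17, 2)) = Rational(527, 2)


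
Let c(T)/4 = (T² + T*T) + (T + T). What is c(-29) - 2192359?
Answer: -2185863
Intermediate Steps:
c(T) = 8*T + 8*T² (c(T) = 4*((T² + T*T) + (T + T)) = 4*((T² + T²) + 2*T) = 4*(2*T² + 2*T) = 4*(2*T + 2*T²) = 8*T + 8*T²)
c(-29) - 2192359 = 8*(-29)*(1 - 29) - 2192359 = 8*(-29)*(-28) - 2192359 = 6496 - 2192359 = -2185863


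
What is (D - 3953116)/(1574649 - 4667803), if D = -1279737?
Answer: 5232853/3093154 ≈ 1.6918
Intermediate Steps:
(D - 3953116)/(1574649 - 4667803) = (-1279737 - 3953116)/(1574649 - 4667803) = -5232853/(-3093154) = -5232853*(-1/3093154) = 5232853/3093154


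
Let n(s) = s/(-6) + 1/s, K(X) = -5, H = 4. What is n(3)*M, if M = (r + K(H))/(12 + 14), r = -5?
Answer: 5/78 ≈ 0.064103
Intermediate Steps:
M = -5/13 (M = (-5 - 5)/(12 + 14) = -10/26 = -10*1/26 = -5/13 ≈ -0.38462)
n(s) = 1/s - s/6 (n(s) = s*(-1/6) + 1/s = -s/6 + 1/s = 1/s - s/6)
n(3)*M = (1/3 - 1/6*3)*(-5/13) = (1/3 - 1/2)*(-5/13) = -1/6*(-5/13) = 5/78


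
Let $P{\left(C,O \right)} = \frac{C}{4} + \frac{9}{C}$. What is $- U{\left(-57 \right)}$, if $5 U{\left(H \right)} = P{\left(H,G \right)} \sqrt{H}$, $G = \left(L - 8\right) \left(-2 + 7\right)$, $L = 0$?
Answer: $\frac{219 i \sqrt{57}}{76} \approx 21.755 i$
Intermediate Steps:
$G = -40$ ($G = \left(0 - 8\right) \left(-2 + 7\right) = \left(-8\right) 5 = -40$)
$P{\left(C,O \right)} = \frac{9}{C} + \frac{C}{4}$ ($P{\left(C,O \right)} = C \frac{1}{4} + \frac{9}{C} = \frac{C}{4} + \frac{9}{C} = \frac{9}{C} + \frac{C}{4}$)
$U{\left(H \right)} = \frac{\sqrt{H} \left(\frac{9}{H} + \frac{H}{4}\right)}{5}$ ($U{\left(H \right)} = \frac{\left(\frac{9}{H} + \frac{H}{4}\right) \sqrt{H}}{5} = \frac{\sqrt{H} \left(\frac{9}{H} + \frac{H}{4}\right)}{5}$)
$- U{\left(-57 \right)} = - \frac{36 + \left(-57\right)^{2}}{20 i \sqrt{57}} = - \frac{- \frac{i \sqrt{57}}{57} \left(36 + 3249\right)}{20} = - \frac{- \frac{i \sqrt{57}}{57} \cdot 3285}{20} = - \frac{\left(-219\right) i \sqrt{57}}{76} = \frac{219 i \sqrt{57}}{76}$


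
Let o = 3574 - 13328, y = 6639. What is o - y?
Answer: -16393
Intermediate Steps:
o = -9754
o - y = -9754 - 1*6639 = -9754 - 6639 = -16393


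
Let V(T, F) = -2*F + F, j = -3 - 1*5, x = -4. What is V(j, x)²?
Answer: 16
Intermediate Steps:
j = -8 (j = -3 - 5 = -8)
V(T, F) = -F
V(j, x)² = (-1*(-4))² = 4² = 16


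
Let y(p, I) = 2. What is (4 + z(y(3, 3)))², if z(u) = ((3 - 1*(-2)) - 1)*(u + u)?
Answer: 400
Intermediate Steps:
z(u) = 8*u (z(u) = ((3 + 2) - 1)*(2*u) = (5 - 1)*(2*u) = 4*(2*u) = 8*u)
(4 + z(y(3, 3)))² = (4 + 8*2)² = (4 + 16)² = 20² = 400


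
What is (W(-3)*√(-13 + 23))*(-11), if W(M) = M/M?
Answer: -11*√10 ≈ -34.785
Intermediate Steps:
W(M) = 1
(W(-3)*√(-13 + 23))*(-11) = (1*√(-13 + 23))*(-11) = (1*√10)*(-11) = √10*(-11) = -11*√10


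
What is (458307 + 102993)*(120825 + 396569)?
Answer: 290413252200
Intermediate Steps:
(458307 + 102993)*(120825 + 396569) = 561300*517394 = 290413252200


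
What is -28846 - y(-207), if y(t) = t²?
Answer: -71695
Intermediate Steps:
-28846 - y(-207) = -28846 - 1*(-207)² = -28846 - 1*42849 = -28846 - 42849 = -71695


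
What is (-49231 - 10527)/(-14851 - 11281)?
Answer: 29879/13066 ≈ 2.2868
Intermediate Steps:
(-49231 - 10527)/(-14851 - 11281) = -59758/(-26132) = -59758*(-1/26132) = 29879/13066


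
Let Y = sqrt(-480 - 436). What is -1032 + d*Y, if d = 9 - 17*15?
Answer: -1032 - 492*I*sqrt(229) ≈ -1032.0 - 7445.3*I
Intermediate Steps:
d = -246 (d = 9 - 255 = -246)
Y = 2*I*sqrt(229) (Y = sqrt(-916) = 2*I*sqrt(229) ≈ 30.266*I)
-1032 + d*Y = -1032 - 492*I*sqrt(229)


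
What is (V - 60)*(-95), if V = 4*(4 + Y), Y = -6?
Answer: 6460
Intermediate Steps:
V = -8 (V = 4*(4 - 6) = 4*(-2) = -8)
(V - 60)*(-95) = (-8 - 60)*(-95) = -68*(-95) = 6460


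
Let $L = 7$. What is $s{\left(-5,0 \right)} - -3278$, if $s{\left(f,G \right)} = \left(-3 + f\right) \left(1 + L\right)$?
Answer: $3214$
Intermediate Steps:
$s{\left(f,G \right)} = -24 + 8 f$ ($s{\left(f,G \right)} = \left(-3 + f\right) \left(1 + 7\right) = \left(-3 + f\right) 8 = -24 + 8 f$)
$s{\left(-5,0 \right)} - -3278 = \left(-24 + 8 \left(-5\right)\right) - -3278 = \left(-24 - 40\right) + 3278 = -64 + 3278 = 3214$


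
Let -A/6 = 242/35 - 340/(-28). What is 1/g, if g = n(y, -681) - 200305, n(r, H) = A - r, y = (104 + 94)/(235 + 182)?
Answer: -4865/975042413 ≈ -4.9895e-6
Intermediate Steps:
y = 66/139 (y = 198/417 = 198*(1/417) = 66/139 ≈ 0.47482)
A = -4002/35 (A = -6*(242/35 - 340/(-28)) = -6*(242*(1/35) - 340*(-1/28)) = -6*(242/35 + 85/7) = -6*667/35 = -4002/35 ≈ -114.34)
n(r, H) = -4002/35 - r
g = -975042413/4865 (g = (-4002/35 - 1*66/139) - 200305 = (-4002/35 - 66/139) - 200305 = -558588/4865 - 200305 = -975042413/4865 ≈ -2.0042e+5)
1/g = 1/(-975042413/4865) = -4865/975042413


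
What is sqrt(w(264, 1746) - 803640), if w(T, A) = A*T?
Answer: 2*I*sqrt(85674) ≈ 585.4*I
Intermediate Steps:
sqrt(w(264, 1746) - 803640) = sqrt(1746*264 - 803640) = sqrt(460944 - 803640) = sqrt(-342696) = 2*I*sqrt(85674)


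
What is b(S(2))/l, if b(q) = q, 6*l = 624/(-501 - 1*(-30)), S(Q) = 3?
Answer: -1413/104 ≈ -13.587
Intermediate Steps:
l = -104/471 (l = (624/(-501 - 1*(-30)))/6 = (624/(-501 + 30))/6 = (624/(-471))/6 = (624*(-1/471))/6 = (⅙)*(-208/157) = -104/471 ≈ -0.22081)
b(S(2))/l = 3/(-104/471) = 3*(-471/104) = -1413/104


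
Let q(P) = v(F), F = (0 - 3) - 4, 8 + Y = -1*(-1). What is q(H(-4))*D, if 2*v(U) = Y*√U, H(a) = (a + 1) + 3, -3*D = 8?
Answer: 28*I*√7/3 ≈ 24.694*I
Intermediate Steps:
Y = -7 (Y = -8 - 1*(-1) = -8 + 1 = -7)
D = -8/3 (D = -⅓*8 = -8/3 ≈ -2.6667)
F = -7 (F = -3 - 4 = -7)
H(a) = 4 + a (H(a) = (1 + a) + 3 = 4 + a)
v(U) = -7*√U/2 (v(U) = (-7*√U)/2 = -7*√U/2)
q(P) = -7*I*√7/2
q(H(-4))*D = -7*I*√7/2*(-8/3) = 28*I*√7/3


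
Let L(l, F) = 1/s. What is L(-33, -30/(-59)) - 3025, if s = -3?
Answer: -9076/3 ≈ -3025.3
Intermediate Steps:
L(l, F) = -⅓ (L(l, F) = 1/(-3) = -⅓)
L(-33, -30/(-59)) - 3025 = -⅓ - 3025 = -9076/3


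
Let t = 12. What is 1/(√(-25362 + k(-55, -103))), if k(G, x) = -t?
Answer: -I*√25374/25374 ≈ -0.0062778*I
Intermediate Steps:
k(G, x) = -12 (k(G, x) = -1*12 = -12)
1/(√(-25362 + k(-55, -103))) = 1/(√(-25362 - 12)) = 1/(√(-25374)) = 1/(I*√25374) = -I*√25374/25374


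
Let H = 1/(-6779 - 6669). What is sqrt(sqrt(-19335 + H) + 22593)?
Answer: sqrt(151915332 + 41*I*sqrt(520034162))/82 ≈ 150.31 + 0.46254*I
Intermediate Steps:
H = -1/13448 (H = 1/(-13448) = -1/13448 ≈ -7.4361e-5)
sqrt(sqrt(-19335 + H) + 22593) = sqrt(sqrt(-19335 - 1/13448) + 22593) = sqrt(sqrt(-260017081/13448) + 22593) = sqrt(I*sqrt(520034162)/164 + 22593) = sqrt(22593 + I*sqrt(520034162)/164)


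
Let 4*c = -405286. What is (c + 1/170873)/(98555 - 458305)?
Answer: 34626217337/122943123500 ≈ 0.28164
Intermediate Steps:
c = -202643/2 (c = (¼)*(-405286) = -202643/2 ≈ -1.0132e+5)
(c + 1/170873)/(98555 - 458305) = (-202643/2 + 1/170873)/(98555 - 458305) = (-202643/2 + 1/170873)/(-359750) = -34626217337/341746*(-1/359750) = 34626217337/122943123500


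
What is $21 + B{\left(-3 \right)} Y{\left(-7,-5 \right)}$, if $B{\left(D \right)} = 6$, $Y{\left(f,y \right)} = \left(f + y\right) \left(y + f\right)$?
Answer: $885$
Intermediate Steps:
$Y{\left(f,y \right)} = \left(f + y\right)^{2}$ ($Y{\left(f,y \right)} = \left(f + y\right) \left(f + y\right) = \left(f + y\right)^{2}$)
$21 + B{\left(-3 \right)} Y{\left(-7,-5 \right)} = 21 + 6 \left(-7 - 5\right)^{2} = 21 + 6 \left(-12\right)^{2} = 21 + 6 \cdot 144 = 21 + 864 = 885$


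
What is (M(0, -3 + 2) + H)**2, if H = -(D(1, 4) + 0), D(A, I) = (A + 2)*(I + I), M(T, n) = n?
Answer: 625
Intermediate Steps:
D(A, I) = 2*I*(2 + A) (D(A, I) = (2 + A)*(2*I) = 2*I*(2 + A))
H = -24 (H = -(2*4*(2 + 1) + 0) = -(2*4*3 + 0) = -(24 + 0) = -1*24 = -24)
(M(0, -3 + 2) + H)**2 = ((-3 + 2) - 24)**2 = (-1 - 24)**2 = (-25)**2 = 625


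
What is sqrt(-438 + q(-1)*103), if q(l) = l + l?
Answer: 2*I*sqrt(161) ≈ 25.377*I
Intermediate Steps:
q(l) = 2*l
sqrt(-438 + q(-1)*103) = sqrt(-438 + (2*(-1))*103) = sqrt(-438 - 2*103) = sqrt(-438 - 206) = sqrt(-644) = 2*I*sqrt(161)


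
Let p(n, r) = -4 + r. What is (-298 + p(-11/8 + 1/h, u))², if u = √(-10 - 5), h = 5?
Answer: (302 - I*√15)² ≈ 91189.0 - 2339.3*I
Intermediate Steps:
u = I*√15 (u = √(-15) = I*√15 ≈ 3.873*I)
(-298 + p(-11/8 + 1/h, u))² = (-298 + (-4 + I*√15))² = (-302 + I*√15)²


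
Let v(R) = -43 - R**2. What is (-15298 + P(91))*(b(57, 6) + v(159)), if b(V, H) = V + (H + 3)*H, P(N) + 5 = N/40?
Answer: 15431087177/40 ≈ 3.8578e+8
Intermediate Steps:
P(N) = -5 + N/40
b(V, H) = V + H*(3 + H) (b(V, H) = V + (3 + H)*H = V + H*(3 + H))
(-15298 + P(91))*(b(57, 6) + v(159)) = (-15298 + (-5 + (1/40)*91))*((57 + 6**2 + 3*6) + (-43 - 1*159**2)) = (-15298 + (-5 + 91/40))*((57 + 36 + 18) + (-43 - 1*25281)) = (-15298 - 109/40)*(111 + (-43 - 25281)) = -612029*(111 - 25324)/40 = -612029/40*(-25213) = 15431087177/40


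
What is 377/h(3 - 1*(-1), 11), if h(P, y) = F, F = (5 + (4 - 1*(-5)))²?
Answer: 377/196 ≈ 1.9235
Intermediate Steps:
F = 196 (F = (5 + (4 + 5))² = (5 + 9)² = 14² = 196)
h(P, y) = 196
377/h(3 - 1*(-1), 11) = 377/196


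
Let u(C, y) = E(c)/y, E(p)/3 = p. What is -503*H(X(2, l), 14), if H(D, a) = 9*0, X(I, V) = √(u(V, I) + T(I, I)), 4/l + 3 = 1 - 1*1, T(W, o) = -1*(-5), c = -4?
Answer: 0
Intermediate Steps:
E(p) = 3*p
T(W, o) = 5
l = -4/3 (l = 4/(-3 + (1 - 1*1)) = 4/(-3 + (1 - 1)) = 4/(-3 + 0) = 4/(-3) = 4*(-⅓) = -4/3 ≈ -1.3333)
u(C, y) = -12/y (u(C, y) = (3*(-4))/y = -12/y)
X(I, V) = √(5 - 12/I) (X(I, V) = √(-12/I + 5) = √(5 - 12/I))
H(D, a) = 0
-503*H(X(2, l), 14) = -503*0 = 0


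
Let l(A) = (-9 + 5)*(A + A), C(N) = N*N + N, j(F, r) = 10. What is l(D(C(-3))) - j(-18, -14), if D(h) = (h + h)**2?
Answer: -1162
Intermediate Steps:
C(N) = N + N**2 (C(N) = N**2 + N = N + N**2)
D(h) = 4*h**2 (D(h) = (2*h)**2 = 4*h**2)
l(A) = -8*A
l(D(C(-3))) - j(-18, -14) = -32*(-3*(1 - 3))**2 - 1*10 = -32*(-3*(-2))**2 - 10 = -32*6**2 - 10 = -32*36 - 10 = -8*144 - 10 = -1152 - 10 = -1162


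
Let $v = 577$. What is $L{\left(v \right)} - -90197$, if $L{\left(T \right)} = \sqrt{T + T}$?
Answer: $90197 + \sqrt{1154} \approx 90231.0$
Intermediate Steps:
$L{\left(T \right)} = \sqrt{2} \sqrt{T}$ ($L{\left(T \right)} = \sqrt{2 T} = \sqrt{2} \sqrt{T}$)
$L{\left(v \right)} - -90197 = \sqrt{2} \sqrt{577} - -90197 = \sqrt{1154} + 90197 = 90197 + \sqrt{1154}$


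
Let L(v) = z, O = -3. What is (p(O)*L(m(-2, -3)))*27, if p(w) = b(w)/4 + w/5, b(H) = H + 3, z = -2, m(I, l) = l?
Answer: 162/5 ≈ 32.400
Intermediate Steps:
b(H) = 3 + H
L(v) = -2
p(w) = ¾ + 9*w/20 (p(w) = (3 + w)/4 + w/5 = (3 + w)*(¼) + w*(⅕) = (¾ + w/4) + w/5 = ¾ + 9*w/20)
(p(O)*L(m(-2, -3)))*27 = ((¾ + (9/20)*(-3))*(-2))*27 = ((¾ - 27/20)*(-2))*27 = -⅗*(-2)*27 = (6/5)*27 = 162/5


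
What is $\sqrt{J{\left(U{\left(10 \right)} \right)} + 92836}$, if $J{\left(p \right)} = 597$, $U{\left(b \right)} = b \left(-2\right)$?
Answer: $\sqrt{93433} \approx 305.67$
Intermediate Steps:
$U{\left(b \right)} = - 2 b$
$\sqrt{J{\left(U{\left(10 \right)} \right)} + 92836} = \sqrt{597 + 92836} = \sqrt{93433}$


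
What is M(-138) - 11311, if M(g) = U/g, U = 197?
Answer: -1561115/138 ≈ -11312.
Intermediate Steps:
M(g) = 197/g
M(-138) - 11311 = 197/(-138) - 11311 = 197*(-1/138) - 11311 = -197/138 - 11311 = -1561115/138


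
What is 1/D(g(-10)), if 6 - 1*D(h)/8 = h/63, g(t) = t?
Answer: 63/3104 ≈ 0.020296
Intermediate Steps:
D(h) = 48 - 8*h/63
1/D(g(-10)) = 1/(48 - 8/63*(-10)) = 1/(48 + 80/63) = 1/(3104/63) = 63/3104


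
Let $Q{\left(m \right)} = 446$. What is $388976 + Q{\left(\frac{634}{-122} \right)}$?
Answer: $389422$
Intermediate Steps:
$388976 + Q{\left(\frac{634}{-122} \right)} = 388976 + 446 = 389422$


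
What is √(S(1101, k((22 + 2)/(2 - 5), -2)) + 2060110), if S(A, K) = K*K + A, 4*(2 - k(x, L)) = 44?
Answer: 2*√515323 ≈ 1435.7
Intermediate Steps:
k(x, L) = -9 (k(x, L) = 2 - ¼*44 = 2 - 11 = -9)
S(A, K) = A + K² (S(A, K) = K² + A = A + K²)
√(S(1101, k((22 + 2)/(2 - 5), -2)) + 2060110) = √((1101 + (-9)²) + 2060110) = √((1101 + 81) + 2060110) = √(1182 + 2060110) = √2061292 = 2*√515323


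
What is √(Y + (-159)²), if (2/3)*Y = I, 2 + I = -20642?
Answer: I*√5685 ≈ 75.399*I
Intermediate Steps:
I = -20644 (I = -2 - 20642 = -20644)
Y = -30966 (Y = (3/2)*(-20644) = -30966)
√(Y + (-159)²) = √(-30966 + (-159)²) = √(-30966 + 25281) = √(-5685) = I*√5685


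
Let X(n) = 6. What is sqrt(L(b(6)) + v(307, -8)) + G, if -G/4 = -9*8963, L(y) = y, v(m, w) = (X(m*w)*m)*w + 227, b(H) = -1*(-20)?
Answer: 322668 + I*sqrt(14489) ≈ 3.2267e+5 + 120.37*I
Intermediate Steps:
b(H) = 20
v(m, w) = 227 + 6*m*w (v(m, w) = (6*m)*w + 227 = 6*m*w + 227 = 227 + 6*m*w)
G = 322668 (G = -(-36)*8963 = -4*(-80667) = 322668)
sqrt(L(b(6)) + v(307, -8)) + G = sqrt(20 + (227 + 6*307*(-8))) + 322668 = sqrt(20 + (227 - 14736)) + 322668 = sqrt(20 - 14509) + 322668 = sqrt(-14489) + 322668 = I*sqrt(14489) + 322668 = 322668 + I*sqrt(14489)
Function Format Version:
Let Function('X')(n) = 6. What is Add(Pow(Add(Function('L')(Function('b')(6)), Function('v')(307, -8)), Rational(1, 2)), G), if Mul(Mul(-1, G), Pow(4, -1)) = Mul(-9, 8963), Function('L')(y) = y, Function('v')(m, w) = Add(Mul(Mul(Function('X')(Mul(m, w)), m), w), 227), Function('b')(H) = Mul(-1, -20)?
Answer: Add(322668, Mul(I, Pow(14489, Rational(1, 2)))) ≈ Add(3.2267e+5, Mul(120.37, I))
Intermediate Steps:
Function('b')(H) = 20
Function('v')(m, w) = Add(227, Mul(6, m, w)) (Function('v')(m, w) = Add(Mul(Mul(6, m), w), 227) = Add(Mul(6, m, w), 227) = Add(227, Mul(6, m, w)))
G = 322668 (G = Mul(-4, Mul(-9, 8963)) = Mul(-4, -80667) = 322668)
Add(Pow(Add(Function('L')(Function('b')(6)), Function('v')(307, -8)), Rational(1, 2)), G) = Add(Pow(Add(20, Add(227, Mul(6, 307, -8))), Rational(1, 2)), 322668) = Add(Pow(Add(20, Add(227, -14736)), Rational(1, 2)), 322668) = Add(Pow(Add(20, -14509), Rational(1, 2)), 322668) = Add(Pow(-14489, Rational(1, 2)), 322668) = Add(Mul(I, Pow(14489, Rational(1, 2))), 322668) = Add(322668, Mul(I, Pow(14489, Rational(1, 2))))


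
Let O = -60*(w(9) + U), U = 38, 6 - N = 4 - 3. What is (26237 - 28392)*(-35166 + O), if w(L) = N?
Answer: 81342630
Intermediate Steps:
N = 5 (N = 6 - (4 - 3) = 6 - 1*1 = 6 - 1 = 5)
w(L) = 5
O = -2580 (O = -60*(5 + 38) = -60*43 = -2580)
(26237 - 28392)*(-35166 + O) = (26237 - 28392)*(-35166 - 2580) = -2155*(-37746) = 81342630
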